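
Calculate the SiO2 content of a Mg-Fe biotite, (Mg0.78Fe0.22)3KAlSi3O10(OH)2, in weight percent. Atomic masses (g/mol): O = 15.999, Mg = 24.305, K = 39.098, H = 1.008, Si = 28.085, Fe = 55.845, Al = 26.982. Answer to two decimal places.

41.15 wt%

Molar mass of (Mg0.78Fe0.22)3KAlSi3O10(OH)2 = 2.34*24.305 + 0.66*55.845 + 1*39.098 + 1*26.982 + 3*28.085 + 12*15.999 + 2*1.008 = 438.070 g/mol.
Each formula unit contains 3 Si, equivalent to 3/1 = 3.0000 mol SiO2.
M(SiO2) = 1×28.085 + 2×15.999 = 60.083 g/mol.
Mass of SiO2 per formula unit = 3.0000 × 60.083 = 180.249 g.
SiO2 wt% = 180.249 / 438.070 × 100 = 41.15%.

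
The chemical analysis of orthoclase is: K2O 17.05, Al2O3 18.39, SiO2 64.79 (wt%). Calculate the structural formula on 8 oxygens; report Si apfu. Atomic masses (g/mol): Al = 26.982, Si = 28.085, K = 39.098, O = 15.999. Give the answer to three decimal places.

2.997 Si apfu

K2O (M=94.195): mol = 0.18101; K = 0.36202, O = 0.18101.
Al2O3 (M=101.961): mol = 0.18036; Al = 0.36072, O = 0.54108.
SiO2 (M=60.083): mol = 1.07834; Si = 1.07834, O = 2.15668.
ΣO = 2.87877; factor = 8/ΣO = 2.77896.
Si apfu = 1.07834 × 2.77896 = 2.997.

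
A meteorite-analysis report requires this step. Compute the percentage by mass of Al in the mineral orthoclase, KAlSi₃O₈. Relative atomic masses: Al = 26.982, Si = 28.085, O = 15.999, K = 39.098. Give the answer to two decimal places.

9.69 weight percent

M(KAlSi₃O₈) = 278.327 g/mol.
Al contributes 1 × 26.982 = 26.982 g per mole.
26.982/278.327 = 0.0969 → 9.69%.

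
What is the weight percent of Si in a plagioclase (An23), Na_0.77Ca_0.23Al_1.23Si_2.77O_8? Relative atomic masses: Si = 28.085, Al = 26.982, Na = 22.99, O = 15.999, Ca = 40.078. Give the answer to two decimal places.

29.26 weight percent

Formula mass = 0.77×22.99 + 0.23×40.078 + 1.23×26.982 + 2.77×28.085 + 8×15.999 = 265.896 g/mol, of which 77.795 g is Si.
So Si makes up 77.795/265.896 = 0.2926 of the mass, i.e. 29.26%.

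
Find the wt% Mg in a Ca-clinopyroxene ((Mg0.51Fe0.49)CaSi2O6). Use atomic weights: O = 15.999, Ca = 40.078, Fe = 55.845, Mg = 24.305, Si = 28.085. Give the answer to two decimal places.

5.34 weight percent

Molar mass of (Mg0.51Fe0.49)CaSi2O6: 0.51·24.305 + 0.49·55.845 + 1·40.078 + 2·28.085 + 6·15.999 = 232.002 g/mol.
Mass of Mg per formula unit: 0.51 × 24.305 = 12.396 g.
Weight fraction Mg = 12.396 / 232.002 = 0.0534.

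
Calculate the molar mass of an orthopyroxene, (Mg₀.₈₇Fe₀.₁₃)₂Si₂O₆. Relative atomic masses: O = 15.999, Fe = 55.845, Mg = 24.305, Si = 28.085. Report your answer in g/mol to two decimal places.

The formula mass is the sum 1.74*24.305 + 0.26*55.845 + 2*28.085 + 6*15.999.

208.97 g/mol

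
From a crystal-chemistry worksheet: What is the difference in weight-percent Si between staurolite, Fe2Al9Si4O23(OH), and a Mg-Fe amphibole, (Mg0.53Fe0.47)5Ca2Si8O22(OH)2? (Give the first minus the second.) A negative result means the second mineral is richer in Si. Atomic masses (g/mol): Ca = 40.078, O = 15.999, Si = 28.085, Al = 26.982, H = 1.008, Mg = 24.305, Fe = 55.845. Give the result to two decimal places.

-12.16 percentage points

First mineral: 112.340 g Si in 851.852 g formula = 13.19 wt% Si.
Second mineral: 224.680 g Si in 886.472 g formula = 25.35 wt% Si.
13.19% − 25.35% gives a difference of -12.16 percentage points.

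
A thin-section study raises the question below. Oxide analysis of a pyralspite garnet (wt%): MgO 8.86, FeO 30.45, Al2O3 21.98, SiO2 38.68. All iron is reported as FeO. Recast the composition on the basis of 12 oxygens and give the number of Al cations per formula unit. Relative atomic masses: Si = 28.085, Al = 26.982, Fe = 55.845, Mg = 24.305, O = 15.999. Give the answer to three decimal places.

2.007 Al apfu

8.86 wt% MgO ÷ 40.304 g/mol = 0.21983 mol, giving 0.21983 Mg and 0.21983 O.
30.45 wt% FeO ÷ 71.844 g/mol = 0.42383 mol, giving 0.42383 Fe and 0.42383 O.
21.98 wt% Al2O3 ÷ 101.961 g/mol = 0.21557 mol, giving 0.43114 Al and 0.64671 O.
38.68 wt% SiO2 ÷ 60.083 g/mol = 0.64378 mol, giving 0.64378 Si and 1.28756 O.
Oxygen sums to 2.57793; scaling by 12/2.57793 = 4.65490 puts the formula on 12 O.
Al: 0.43114 × 4.65490 = 2.007 atoms per formula unit.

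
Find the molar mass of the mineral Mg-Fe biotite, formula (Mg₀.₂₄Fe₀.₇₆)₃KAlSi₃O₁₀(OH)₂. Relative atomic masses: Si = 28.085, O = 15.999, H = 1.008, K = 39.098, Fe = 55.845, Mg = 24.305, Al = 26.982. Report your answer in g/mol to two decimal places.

489.17 g/mol

Mg: 0.72 × 24.305 = 17.4996
Fe: 2.28 × 55.845 = 127.3266
K: 1 × 39.098 = 39.0980
Al: 1 × 26.982 = 26.9820
Si: 3 × 28.085 = 84.2550
O: 12 × 15.999 = 191.9880
H: 2 × 1.008 = 2.0160
Summing the contributions gives the formula mass.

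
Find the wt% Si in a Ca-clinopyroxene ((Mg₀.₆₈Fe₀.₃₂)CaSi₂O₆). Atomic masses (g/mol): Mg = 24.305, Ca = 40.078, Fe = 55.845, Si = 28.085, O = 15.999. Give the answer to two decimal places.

Formula mass = 0.68·24.305 + 0.32·55.845 + 1·40.078 + 2·28.085 + 6·15.999 = 226.640 g/mol, of which 56.170 g is Si.
So Si makes up 56.170/226.640 = 0.2478 of the mass, i.e. 24.78%.

24.78 mass %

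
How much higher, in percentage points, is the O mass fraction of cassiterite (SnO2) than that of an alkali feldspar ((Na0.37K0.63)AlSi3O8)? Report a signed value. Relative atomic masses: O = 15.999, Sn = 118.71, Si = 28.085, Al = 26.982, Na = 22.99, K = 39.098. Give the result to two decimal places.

M(SnO2) = 150.708 g/mol, so wt% O = 31.998/150.708 × 100 = 21.23%.
M((Na0.37K0.63)AlSi3O8) = 272.367 g/mol, so wt% O = 127.992/272.367 × 100 = 46.99%.
21.23 − 46.99 = -25.76 pp.

-25.76 percentage points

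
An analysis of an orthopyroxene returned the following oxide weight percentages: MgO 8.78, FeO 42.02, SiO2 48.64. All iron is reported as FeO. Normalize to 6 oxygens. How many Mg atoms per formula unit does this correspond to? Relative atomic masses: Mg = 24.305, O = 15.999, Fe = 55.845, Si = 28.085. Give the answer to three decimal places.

8.78 wt% MgO ÷ 40.304 g/mol = 0.21784 mol, giving 0.21784 Mg and 0.21784 O.
42.02 wt% FeO ÷ 71.844 g/mol = 0.58488 mol, giving 0.58488 Fe and 0.58488 O.
48.64 wt% SiO2 ÷ 60.083 g/mol = 0.80955 mol, giving 0.80955 Si and 1.61910 O.
Oxygen sums to 2.42182; scaling by 6/2.42182 = 2.47748 puts the formula on 6 O.
Mg: 0.21784 × 2.47748 = 0.540 atoms per formula unit.

0.540 Mg apfu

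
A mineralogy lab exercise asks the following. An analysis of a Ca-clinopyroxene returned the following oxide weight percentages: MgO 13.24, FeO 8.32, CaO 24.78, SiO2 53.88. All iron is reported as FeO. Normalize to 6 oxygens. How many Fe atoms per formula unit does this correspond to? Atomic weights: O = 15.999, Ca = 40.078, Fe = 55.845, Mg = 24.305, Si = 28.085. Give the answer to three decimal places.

MgO (M=40.304): mol = 0.32850; Mg = 0.32850, O = 0.32850.
FeO (M=71.844): mol = 0.11581; Fe = 0.11581, O = 0.11581.
CaO (M=56.077): mol = 0.44189; Ca = 0.44189, O = 0.44189.
SiO2 (M=60.083): mol = 0.89676; Si = 0.89676, O = 1.79352.
ΣO = 2.67972; factor = 6/ΣO = 2.23904.
Fe apfu = 0.11581 × 2.23904 = 0.259.

0.259 Fe apfu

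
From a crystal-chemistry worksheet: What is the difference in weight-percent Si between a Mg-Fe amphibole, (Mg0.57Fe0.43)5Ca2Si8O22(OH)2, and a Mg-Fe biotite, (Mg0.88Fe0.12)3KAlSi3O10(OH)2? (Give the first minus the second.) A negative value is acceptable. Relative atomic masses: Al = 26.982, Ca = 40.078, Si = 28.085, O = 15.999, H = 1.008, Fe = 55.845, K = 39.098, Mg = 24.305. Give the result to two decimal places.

5.87 percentage points

First mineral: 224.680 g Si in 880.164 g formula = 25.53 wt% Si.
Second mineral: 84.255 g Si in 428.608 g formula = 19.66 wt% Si.
25.53% − 19.66% gives a difference of 5.87 percentage points.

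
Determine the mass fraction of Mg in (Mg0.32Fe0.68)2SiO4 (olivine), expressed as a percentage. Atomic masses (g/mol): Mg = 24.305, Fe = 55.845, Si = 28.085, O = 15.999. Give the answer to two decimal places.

8.47 mass %

M((Mg0.32Fe0.68)2SiO4) = 183.585 g/mol.
Mg contributes 0.64 × 24.305 = 15.555 g per mole.
15.555/183.585 = 0.0847 → 8.47%.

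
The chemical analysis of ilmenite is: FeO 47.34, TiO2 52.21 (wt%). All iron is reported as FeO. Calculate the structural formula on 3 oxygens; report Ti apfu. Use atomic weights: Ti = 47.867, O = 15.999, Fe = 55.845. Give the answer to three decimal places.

FeO: 47.34/71.844 = 0.65893 mol → 0.65893 mol Fe, 0.65893 mol O.
TiO2: 52.21/79.865 = 0.65373 mol → 0.65373 mol Ti, 1.30746 mol O.
Total oxygen = 1.96639 mol. Normalization factor = 3/1.96639 = 1.52564.
Ti per 3 O = 0.65373 × 1.52564 = 0.997.

0.997 Ti apfu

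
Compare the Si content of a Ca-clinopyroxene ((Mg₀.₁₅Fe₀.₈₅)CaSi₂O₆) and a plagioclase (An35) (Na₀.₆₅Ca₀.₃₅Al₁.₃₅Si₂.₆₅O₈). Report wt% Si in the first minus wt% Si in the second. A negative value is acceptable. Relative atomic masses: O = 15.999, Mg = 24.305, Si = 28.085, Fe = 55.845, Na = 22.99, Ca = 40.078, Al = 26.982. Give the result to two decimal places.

Si in (Mg₀.₁₅Fe₀.₈₅)CaSi₂O₆: molar mass 243.356 g/mol; 2×28.085 = 56.170 g → 23.08 wt%.
Si in Na₀.₆₅Ca₀.₃₅Al₁.₃₅Si₂.₆₅O₈: molar mass 267.814 g/mol; 2.65×28.085 = 74.425 g → 27.79 wt%.
Difference = 23.08 − 27.79 = -4.71 percentage points.

-4.71 percentage points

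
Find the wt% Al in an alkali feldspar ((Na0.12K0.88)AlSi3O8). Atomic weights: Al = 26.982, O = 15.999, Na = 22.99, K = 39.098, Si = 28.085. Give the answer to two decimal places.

9.76 weight percent

Molar mass of (Na0.12K0.88)AlSi3O8: 0.12·22.99 + 0.88·39.098 + 1·26.982 + 3·28.085 + 8·15.999 = 276.394 g/mol.
Mass of Al per formula unit: 1 × 26.982 = 26.982 g.
Weight fraction Al = 26.982 / 276.394 = 0.0976.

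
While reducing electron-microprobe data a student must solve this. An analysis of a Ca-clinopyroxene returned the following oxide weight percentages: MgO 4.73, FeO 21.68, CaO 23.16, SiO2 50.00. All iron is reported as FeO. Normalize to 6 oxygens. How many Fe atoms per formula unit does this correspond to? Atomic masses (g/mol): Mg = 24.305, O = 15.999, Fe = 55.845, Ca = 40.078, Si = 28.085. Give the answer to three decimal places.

MgO (M=40.304): mol = 0.11736; Mg = 0.11736, O = 0.11736.
FeO (M=71.844): mol = 0.30176; Fe = 0.30176, O = 0.30176.
CaO (M=56.077): mol = 0.41300; Ca = 0.41300, O = 0.41300.
SiO2 (M=60.083): mol = 0.83218; Si = 0.83218, O = 1.66436.
ΣO = 2.49648; factor = 6/ΣO = 2.40338.
Fe apfu = 0.30176 × 2.40338 = 0.725.

0.725 Fe apfu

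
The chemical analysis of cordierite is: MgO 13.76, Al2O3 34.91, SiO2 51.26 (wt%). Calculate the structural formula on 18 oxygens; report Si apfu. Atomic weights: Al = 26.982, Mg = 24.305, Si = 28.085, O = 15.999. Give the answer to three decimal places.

13.76 wt% MgO ÷ 40.304 g/mol = 0.34141 mol, giving 0.34141 Mg and 0.34141 O.
34.91 wt% Al2O3 ÷ 101.961 g/mol = 0.34239 mol, giving 0.68478 Al and 1.02717 O.
51.26 wt% SiO2 ÷ 60.083 g/mol = 0.85315 mol, giving 0.85315 Si and 1.70630 O.
Oxygen sums to 3.07488; scaling by 18/3.07488 = 5.85389 puts the formula on 18 O.
Si: 0.85315 × 5.85389 = 4.994 atoms per formula unit.

4.994 Si apfu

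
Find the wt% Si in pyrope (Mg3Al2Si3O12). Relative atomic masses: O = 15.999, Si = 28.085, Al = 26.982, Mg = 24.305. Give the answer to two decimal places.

20.90 weight percent

M(Mg3Al2Si3O12) = 403.122 g/mol.
Si contributes 3 × 28.085 = 84.255 g per mole.
84.255/403.122 = 0.2090 → 20.90%.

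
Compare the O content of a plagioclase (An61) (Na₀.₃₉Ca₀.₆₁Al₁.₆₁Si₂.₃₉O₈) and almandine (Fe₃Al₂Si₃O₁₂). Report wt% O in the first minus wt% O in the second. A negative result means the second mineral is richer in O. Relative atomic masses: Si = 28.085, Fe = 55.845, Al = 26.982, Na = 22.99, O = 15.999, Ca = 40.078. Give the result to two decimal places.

M(Na₀.₃₉Ca₀.₆₁Al₁.₆₁Si₂.₃₉O₈) = 271.970 g/mol, so wt% O = 127.992/271.970 × 100 = 47.06%.
M(Fe₃Al₂Si₃O₁₂) = 497.742 g/mol, so wt% O = 191.988/497.742 × 100 = 38.57%.
47.06 − 38.57 = 8.49 pp.

8.49 percentage points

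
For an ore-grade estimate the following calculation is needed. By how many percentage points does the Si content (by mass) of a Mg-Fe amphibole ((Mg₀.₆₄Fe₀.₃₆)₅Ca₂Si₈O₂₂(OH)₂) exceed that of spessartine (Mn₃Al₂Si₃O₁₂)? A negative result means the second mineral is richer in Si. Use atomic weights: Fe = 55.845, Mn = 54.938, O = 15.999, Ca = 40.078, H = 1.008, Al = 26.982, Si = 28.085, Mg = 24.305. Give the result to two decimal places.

8.83 percentage points

First mineral: 224.680 g Si in 869.125 g formula = 25.85 wt% Si.
Second mineral: 84.255 g Si in 495.021 g formula = 17.02 wt% Si.
25.85% − 17.02% gives a difference of 8.83 percentage points.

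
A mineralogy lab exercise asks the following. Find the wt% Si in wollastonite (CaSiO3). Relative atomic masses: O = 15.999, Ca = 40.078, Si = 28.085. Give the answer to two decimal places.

24.18 wt%

Formula mass = 1*40.078 + 1*28.085 + 3*15.999 = 116.160 g/mol, of which 28.085 g is Si.
So Si makes up 28.085/116.160 = 0.2418 of the mass, i.e. 24.18%.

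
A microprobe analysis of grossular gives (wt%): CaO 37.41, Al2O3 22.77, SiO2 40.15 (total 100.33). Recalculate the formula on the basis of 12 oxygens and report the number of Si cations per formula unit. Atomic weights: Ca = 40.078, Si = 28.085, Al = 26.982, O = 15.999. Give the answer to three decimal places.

CaO (M=56.077): mol = 0.66712; Ca = 0.66712, O = 0.66712.
Al2O3 (M=101.961): mol = 0.22332; Al = 0.44664, O = 0.66996.
SiO2 (M=60.083): mol = 0.66824; Si = 0.66824, O = 1.33648.
ΣO = 2.67356; factor = 12/ΣO = 4.48840.
Si apfu = 0.66824 × 4.48840 = 2.999.

2.999 Si apfu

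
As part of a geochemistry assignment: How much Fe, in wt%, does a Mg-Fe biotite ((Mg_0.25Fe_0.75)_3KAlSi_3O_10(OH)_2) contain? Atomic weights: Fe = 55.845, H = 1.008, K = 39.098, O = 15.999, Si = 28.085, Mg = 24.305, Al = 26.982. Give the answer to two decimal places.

M((Mg_0.25Fe_0.75)_3KAlSi_3O_10(OH)_2) = 488.219 g/mol.
Fe contributes 2.25 × 55.845 = 125.651 g per mole.
125.651/488.219 = 0.2574 → 25.74%.

25.74 wt%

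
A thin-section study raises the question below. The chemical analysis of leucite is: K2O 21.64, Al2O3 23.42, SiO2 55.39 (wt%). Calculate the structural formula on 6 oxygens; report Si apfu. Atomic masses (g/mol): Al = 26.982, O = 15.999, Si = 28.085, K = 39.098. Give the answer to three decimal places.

2.002 Si apfu

K2O: 21.64/94.195 = 0.22974 mol → 0.45948 mol K, 0.22974 mol O.
Al2O3: 23.42/101.961 = 0.22970 mol → 0.45940 mol Al, 0.68910 mol O.
SiO2: 55.39/60.083 = 0.92189 mol → 0.92189 mol Si, 1.84378 mol O.
Total oxygen = 2.76262 mol. Normalization factor = 6/2.76262 = 2.17185.
Si per 6 O = 0.92189 × 2.17185 = 2.002.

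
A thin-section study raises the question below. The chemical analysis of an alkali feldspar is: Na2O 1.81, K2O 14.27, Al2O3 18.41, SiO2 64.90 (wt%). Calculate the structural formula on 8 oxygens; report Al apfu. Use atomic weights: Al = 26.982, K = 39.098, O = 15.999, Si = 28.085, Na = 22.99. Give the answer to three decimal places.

1.81 wt% Na2O ÷ 61.979 g/mol = 0.02920 mol, giving 0.05840 Na and 0.02920 O.
14.27 wt% K2O ÷ 94.195 g/mol = 0.15149 mol, giving 0.30298 K and 0.15149 O.
18.41 wt% Al2O3 ÷ 101.961 g/mol = 0.18056 mol, giving 0.36112 Al and 0.54168 O.
64.90 wt% SiO2 ÷ 60.083 g/mol = 1.08017 mol, giving 1.08017 Si and 2.16034 O.
Oxygen sums to 2.88271; scaling by 8/2.88271 = 2.77517 puts the formula on 8 O.
Al: 0.36112 × 2.77517 = 1.002 atoms per formula unit.

1.002 Al apfu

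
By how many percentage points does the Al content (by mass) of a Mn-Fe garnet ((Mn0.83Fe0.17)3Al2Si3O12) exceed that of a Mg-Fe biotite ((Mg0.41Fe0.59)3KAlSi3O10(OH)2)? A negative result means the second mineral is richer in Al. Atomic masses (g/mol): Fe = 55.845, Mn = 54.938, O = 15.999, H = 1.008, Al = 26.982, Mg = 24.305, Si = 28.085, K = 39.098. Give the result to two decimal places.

5.19 percentage points

M((Mn0.83Fe0.17)3Al2Si3O12) = 495.484 g/mol, so wt% Al = 53.964/495.484 × 100 = 10.89%.
M((Mg0.41Fe0.59)3KAlSi3O10(OH)2) = 473.080 g/mol, so wt% Al = 26.982/473.080 × 100 = 5.70%.
10.89 − 5.70 = 5.19 pp.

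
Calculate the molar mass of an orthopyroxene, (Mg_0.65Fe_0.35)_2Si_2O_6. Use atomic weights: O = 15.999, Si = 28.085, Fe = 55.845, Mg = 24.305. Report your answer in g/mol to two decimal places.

222.85 g/mol

M = 1.30·24.305 + 0.70·55.845 + 2·28.085 + 6·15.999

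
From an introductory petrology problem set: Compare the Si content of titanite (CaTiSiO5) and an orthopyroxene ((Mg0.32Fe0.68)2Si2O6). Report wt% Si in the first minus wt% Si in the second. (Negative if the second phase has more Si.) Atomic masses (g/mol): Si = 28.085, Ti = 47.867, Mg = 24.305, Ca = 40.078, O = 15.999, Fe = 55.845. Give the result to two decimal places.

-8.72 percentage points

Si in CaTiSiO5: molar mass 196.025 g/mol; 1×28.085 = 28.085 g → 14.33 wt%.
Si in (Mg0.32Fe0.68)2Si2O6: molar mass 243.668 g/mol; 2×28.085 = 56.170 g → 23.05 wt%.
Difference = 14.33 − 23.05 = -8.72 percentage points.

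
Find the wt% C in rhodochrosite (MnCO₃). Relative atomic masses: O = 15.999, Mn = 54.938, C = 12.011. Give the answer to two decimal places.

M(MnCO₃) = 114.946 g/mol.
C contributes 1 × 12.011 = 12.011 g per mole.
12.011/114.946 = 0.1045 → 10.45%.

10.45 wt%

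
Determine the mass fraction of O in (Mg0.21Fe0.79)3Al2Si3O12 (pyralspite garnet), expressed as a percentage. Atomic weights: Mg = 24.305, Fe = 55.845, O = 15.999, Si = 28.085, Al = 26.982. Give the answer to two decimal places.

40.18 weight percent

M((Mg0.21Fe0.79)3Al2Si3O12) = 477.872 g/mol.
O contributes 12 × 15.999 = 191.988 g per mole.
191.988/477.872 = 0.4018 → 40.18%.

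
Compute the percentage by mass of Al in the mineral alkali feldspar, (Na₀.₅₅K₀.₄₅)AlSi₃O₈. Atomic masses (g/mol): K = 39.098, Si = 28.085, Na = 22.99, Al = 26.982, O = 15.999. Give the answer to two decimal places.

Formula mass = 0.55·22.99 + 0.45·39.098 + 1·26.982 + 3·28.085 + 8·15.999 = 269.468 g/mol, of which 26.982 g is Al.
So Al makes up 26.982/269.468 = 0.1001 of the mass, i.e. 10.01%.

10.01 weight percent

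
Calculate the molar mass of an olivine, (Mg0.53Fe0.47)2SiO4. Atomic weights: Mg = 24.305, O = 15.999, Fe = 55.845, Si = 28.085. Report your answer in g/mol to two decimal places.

170.34 g/mol

M = 1.06×24.305 + 0.94×55.845 + 1×28.085 + 4×15.999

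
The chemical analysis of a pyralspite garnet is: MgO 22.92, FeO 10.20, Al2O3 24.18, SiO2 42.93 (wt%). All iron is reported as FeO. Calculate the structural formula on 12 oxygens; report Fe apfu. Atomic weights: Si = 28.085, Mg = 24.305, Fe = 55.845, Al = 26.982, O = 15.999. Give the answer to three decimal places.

0.598 Fe apfu

MgO (M=40.304): mol = 0.56868; Mg = 0.56868, O = 0.56868.
FeO (M=71.844): mol = 0.14197; Fe = 0.14197, O = 0.14197.
Al2O3 (M=101.961): mol = 0.23715; Al = 0.47430, O = 0.71145.
SiO2 (M=60.083): mol = 0.71451; Si = 0.71451, O = 1.42902.
ΣO = 2.85112; factor = 12/ΣO = 4.20887.
Fe apfu = 0.14197 × 4.20887 = 0.598.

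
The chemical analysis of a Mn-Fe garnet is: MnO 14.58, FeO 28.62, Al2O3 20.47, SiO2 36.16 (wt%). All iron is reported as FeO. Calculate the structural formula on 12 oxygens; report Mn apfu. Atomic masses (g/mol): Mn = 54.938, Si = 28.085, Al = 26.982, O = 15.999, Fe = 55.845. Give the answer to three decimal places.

MnO (M=70.937): mol = 0.20553; Mn = 0.20553, O = 0.20553.
FeO (M=71.844): mol = 0.39836; Fe = 0.39836, O = 0.39836.
Al2O3 (M=101.961): mol = 0.20076; Al = 0.40152, O = 0.60228.
SiO2 (M=60.083): mol = 0.60183; Si = 0.60183, O = 1.20366.
ΣO = 2.40983; factor = 12/ΣO = 4.97960.
Mn apfu = 0.20553 × 4.97960 = 1.023.

1.023 Mn apfu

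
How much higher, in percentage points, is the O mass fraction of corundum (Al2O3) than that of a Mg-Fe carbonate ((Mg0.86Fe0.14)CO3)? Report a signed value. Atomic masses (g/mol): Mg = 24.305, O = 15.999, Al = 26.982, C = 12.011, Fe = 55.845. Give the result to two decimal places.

First mineral: 47.997 g O in 101.961 g formula = 47.07 wt% O.
Second mineral: 47.997 g O in 88.729 g formula = 54.09 wt% O.
47.07% − 54.09% gives a difference of -7.02 percentage points.

-7.02 percentage points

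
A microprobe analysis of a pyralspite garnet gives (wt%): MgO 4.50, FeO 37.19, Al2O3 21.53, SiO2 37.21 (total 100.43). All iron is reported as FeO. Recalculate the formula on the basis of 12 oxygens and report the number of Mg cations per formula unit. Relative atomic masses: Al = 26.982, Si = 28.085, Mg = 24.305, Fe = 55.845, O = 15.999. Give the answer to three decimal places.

MgO (M=40.304): mol = 0.11165; Mg = 0.11165, O = 0.11165.
FeO (M=71.844): mol = 0.51765; Fe = 0.51765, O = 0.51765.
Al2O3 (M=101.961): mol = 0.21116; Al = 0.42232, O = 0.63348.
SiO2 (M=60.083): mol = 0.61931; Si = 0.61931, O = 1.23862.
ΣO = 2.50140; factor = 12/ΣO = 4.79731.
Mg apfu = 0.11165 × 4.79731 = 0.536.

0.536 Mg apfu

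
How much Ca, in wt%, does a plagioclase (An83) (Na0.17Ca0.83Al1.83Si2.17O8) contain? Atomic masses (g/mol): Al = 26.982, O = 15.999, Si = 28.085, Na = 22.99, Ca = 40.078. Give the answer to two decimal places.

Formula mass = 0.17·22.99 + 0.83·40.078 + 1.83·26.982 + 2.17·28.085 + 8·15.999 = 275.487 g/mol, of which 33.265 g is Ca.
So Ca makes up 33.265/275.487 = 0.1207 of the mass, i.e. 12.07%.

12.07 wt%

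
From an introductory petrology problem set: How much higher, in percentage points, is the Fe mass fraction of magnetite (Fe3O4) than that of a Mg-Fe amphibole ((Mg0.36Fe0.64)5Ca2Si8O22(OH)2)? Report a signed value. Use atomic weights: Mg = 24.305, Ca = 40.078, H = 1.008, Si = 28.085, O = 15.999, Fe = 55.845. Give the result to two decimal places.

52.79 percentage points

First mineral: 167.535 g Fe in 231.531 g formula = 72.36 wt% Fe.
Second mineral: 178.704 g Fe in 913.281 g formula = 19.57 wt% Fe.
72.36% − 19.57% gives a difference of 52.79 percentage points.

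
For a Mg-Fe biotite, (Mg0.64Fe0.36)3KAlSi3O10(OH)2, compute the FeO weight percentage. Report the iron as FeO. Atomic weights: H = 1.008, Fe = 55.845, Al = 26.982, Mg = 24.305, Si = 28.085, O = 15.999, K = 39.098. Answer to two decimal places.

17.19 wt%

Formula mass = 451.317 g/mol.
1.08 Fe → 1.0800 mol FeO per formula unit; M(FeO) = 71.844, so FeO mass = 77.592 g.
77.592/451.317 × 100 = 17.19 wt%.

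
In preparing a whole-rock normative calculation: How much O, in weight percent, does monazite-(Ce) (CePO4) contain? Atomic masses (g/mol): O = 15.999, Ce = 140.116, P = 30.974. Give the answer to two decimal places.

27.22 weight percent

Molar mass of CePO4: 1×140.116 + 1×30.974 + 4×15.999 = 235.086 g/mol.
Mass of O per formula unit: 4 × 15.999 = 63.996 g.
Weight fraction O = 63.996 / 235.086 = 0.2722.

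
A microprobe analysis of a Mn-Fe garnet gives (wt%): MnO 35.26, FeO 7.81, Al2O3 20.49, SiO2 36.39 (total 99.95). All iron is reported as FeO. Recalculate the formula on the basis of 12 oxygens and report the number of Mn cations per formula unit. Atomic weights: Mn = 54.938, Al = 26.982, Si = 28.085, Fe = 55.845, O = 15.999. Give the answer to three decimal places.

MnO: 35.26/70.937 = 0.49706 mol → 0.49706 mol Mn, 0.49706 mol O.
FeO: 7.81/71.844 = 0.10871 mol → 0.10871 mol Fe, 0.10871 mol O.
Al2O3: 20.49/101.961 = 0.20096 mol → 0.40192 mol Al, 0.60288 mol O.
SiO2: 36.39/60.083 = 0.60566 mol → 0.60566 mol Si, 1.21132 mol O.
Total oxygen = 2.41997 mol. Normalization factor = 12/2.41997 = 4.95874.
Mn per 12 O = 0.49706 × 4.95874 = 2.465.

2.465 Mn apfu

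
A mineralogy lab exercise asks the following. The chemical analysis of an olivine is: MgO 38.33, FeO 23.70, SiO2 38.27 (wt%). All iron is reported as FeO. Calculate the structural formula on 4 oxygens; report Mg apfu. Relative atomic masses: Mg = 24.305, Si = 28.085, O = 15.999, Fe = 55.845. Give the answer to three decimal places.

MgO (M=40.304): mol = 0.95102; Mg = 0.95102, O = 0.95102.
FeO (M=71.844): mol = 0.32988; Fe = 0.32988, O = 0.32988.
SiO2 (M=60.083): mol = 0.63695; Si = 0.63695, O = 1.27390.
ΣO = 2.55480; factor = 4/ΣO = 1.56568.
Mg apfu = 0.95102 × 1.56568 = 1.489.

1.489 Mg apfu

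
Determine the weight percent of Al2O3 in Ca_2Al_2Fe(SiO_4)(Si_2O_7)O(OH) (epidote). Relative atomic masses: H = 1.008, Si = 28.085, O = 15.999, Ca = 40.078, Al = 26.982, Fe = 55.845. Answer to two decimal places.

21.10 wt%

M(Ca_2Al_2Fe(SiO_4)(Si_2O_7)O(OH)) = 483.215 g/mol; M(Al2O3) = 101.961 g/mol.
Moles Al2O3 per formula unit = 2 Al ÷ 2 = 1.0000.
Al2O3 fraction = (1.0000 × 101.961) / 483.215 = 101.961/483.215 = 0.2110.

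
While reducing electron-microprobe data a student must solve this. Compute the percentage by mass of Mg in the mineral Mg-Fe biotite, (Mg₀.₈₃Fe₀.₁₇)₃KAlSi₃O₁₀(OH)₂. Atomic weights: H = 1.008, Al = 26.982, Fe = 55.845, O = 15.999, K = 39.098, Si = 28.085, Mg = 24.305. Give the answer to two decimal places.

Formula mass = 2.49*24.305 + 0.51*55.845 + 1*39.098 + 1*26.982 + 3*28.085 + 12*15.999 + 2*1.008 = 433.339 g/mol, of which 60.519 g is Mg.
So Mg makes up 60.519/433.339 = 0.1397 of the mass, i.e. 13.97%.

13.97 mass %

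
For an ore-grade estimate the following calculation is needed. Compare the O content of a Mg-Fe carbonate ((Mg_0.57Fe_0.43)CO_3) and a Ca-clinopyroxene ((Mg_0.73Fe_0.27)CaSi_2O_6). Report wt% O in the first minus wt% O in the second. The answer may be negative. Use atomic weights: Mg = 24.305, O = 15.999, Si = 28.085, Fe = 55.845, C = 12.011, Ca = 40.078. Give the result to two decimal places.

6.39 percentage points

O in (Mg_0.57Fe_0.43)CO_3: molar mass 97.875 g/mol; 3×15.999 = 47.997 g → 49.04 wt%.
O in (Mg_0.73Fe_0.27)CaSi_2O_6: molar mass 225.063 g/mol; 6×15.999 = 95.994 g → 42.65 wt%.
Difference = 49.04 − 42.65 = 6.39 percentage points.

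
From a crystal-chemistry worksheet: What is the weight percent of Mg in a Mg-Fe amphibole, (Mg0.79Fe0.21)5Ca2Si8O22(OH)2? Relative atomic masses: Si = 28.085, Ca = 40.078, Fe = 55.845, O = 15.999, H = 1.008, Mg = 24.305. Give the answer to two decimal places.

11.36 mass %

Molar mass of (Mg0.79Fe0.21)5Ca2Si8O22(OH)2: 3.95·24.305 + 1.05·55.845 + 2·40.078 + 8·28.085 + 24·15.999 + 2·1.008 = 845.470 g/mol.
Mass of Mg per formula unit: 3.95 × 24.305 = 96.005 g.
Weight fraction Mg = 96.005 / 845.470 = 0.1136.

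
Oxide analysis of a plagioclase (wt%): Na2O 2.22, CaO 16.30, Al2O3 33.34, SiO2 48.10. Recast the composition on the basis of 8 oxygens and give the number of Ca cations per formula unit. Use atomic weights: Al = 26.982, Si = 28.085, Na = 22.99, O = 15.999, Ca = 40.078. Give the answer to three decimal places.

2.22 wt% Na2O ÷ 61.979 g/mol = 0.03582 mol, giving 0.07164 Na and 0.03582 O.
16.30 wt% CaO ÷ 56.077 g/mol = 0.29067 mol, giving 0.29067 Ca and 0.29067 O.
33.34 wt% Al2O3 ÷ 101.961 g/mol = 0.32699 mol, giving 0.65398 Al and 0.98097 O.
48.10 wt% SiO2 ÷ 60.083 g/mol = 0.80056 mol, giving 0.80056 Si and 1.60112 O.
Oxygen sums to 2.90858; scaling by 8/2.90858 = 2.75048 puts the formula on 8 O.
Ca: 0.29067 × 2.75048 = 0.799 atoms per formula unit.

0.799 Ca apfu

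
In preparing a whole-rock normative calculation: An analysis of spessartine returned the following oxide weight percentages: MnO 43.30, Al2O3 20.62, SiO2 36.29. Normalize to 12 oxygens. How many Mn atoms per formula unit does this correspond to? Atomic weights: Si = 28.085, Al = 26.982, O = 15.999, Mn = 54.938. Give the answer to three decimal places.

3.020 Mn apfu

43.30 wt% MnO ÷ 70.937 g/mol = 0.61040 mol, giving 0.61040 Mn and 0.61040 O.
20.62 wt% Al2O3 ÷ 101.961 g/mol = 0.20223 mol, giving 0.40446 Al and 0.60669 O.
36.29 wt% SiO2 ÷ 60.083 g/mol = 0.60400 mol, giving 0.60400 Si and 1.20800 O.
Oxygen sums to 2.42509; scaling by 12/2.42509 = 4.94827 puts the formula on 12 O.
Mn: 0.61040 × 4.94827 = 3.020 atoms per formula unit.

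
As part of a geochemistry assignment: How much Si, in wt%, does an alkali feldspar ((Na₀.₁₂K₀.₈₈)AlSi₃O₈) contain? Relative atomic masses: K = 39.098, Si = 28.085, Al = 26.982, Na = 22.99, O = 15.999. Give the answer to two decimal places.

30.48 wt%

Molar mass of (Na₀.₁₂K₀.₈₈)AlSi₃O₈: 0.12*22.99 + 0.88*39.098 + 1*26.982 + 3*28.085 + 8*15.999 = 276.394 g/mol.
Mass of Si per formula unit: 3 × 28.085 = 84.255 g.
Weight fraction Si = 84.255 / 276.394 = 0.3048.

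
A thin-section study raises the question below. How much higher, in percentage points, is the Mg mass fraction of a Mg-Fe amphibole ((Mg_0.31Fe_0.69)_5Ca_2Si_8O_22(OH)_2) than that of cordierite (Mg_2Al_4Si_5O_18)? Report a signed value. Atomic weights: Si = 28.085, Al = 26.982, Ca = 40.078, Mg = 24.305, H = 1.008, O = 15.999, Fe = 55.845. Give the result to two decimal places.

First mineral: 37.673 g Mg in 921.166 g formula = 4.09 wt% Mg.
Second mineral: 48.610 g Mg in 584.945 g formula = 8.31 wt% Mg.
4.09% − 8.31% gives a difference of -4.22 percentage points.

-4.22 percentage points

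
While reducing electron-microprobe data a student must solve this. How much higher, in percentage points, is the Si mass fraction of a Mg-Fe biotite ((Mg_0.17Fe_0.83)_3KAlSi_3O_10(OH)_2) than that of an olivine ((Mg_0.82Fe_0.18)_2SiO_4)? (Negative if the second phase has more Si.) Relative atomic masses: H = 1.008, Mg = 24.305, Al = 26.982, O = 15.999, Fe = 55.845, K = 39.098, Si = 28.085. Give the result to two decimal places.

Si in (Mg_0.17Fe_0.83)_3KAlSi_3O_10(OH)_2: molar mass 495.789 g/mol; 3×28.085 = 84.255 g → 16.99 wt%.
Si in (Mg_0.82Fe_0.18)_2SiO_4: molar mass 152.045 g/mol; 1×28.085 = 28.085 g → 18.47 wt%.
Difference = 16.99 − 18.47 = -1.48 percentage points.

-1.48 percentage points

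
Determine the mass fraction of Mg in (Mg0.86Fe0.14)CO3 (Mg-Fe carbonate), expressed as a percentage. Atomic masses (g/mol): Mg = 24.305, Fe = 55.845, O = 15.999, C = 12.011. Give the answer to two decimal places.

23.56 mass %

M((Mg0.86Fe0.14)CO3) = 88.729 g/mol.
Mg contributes 0.86 × 24.305 = 20.902 g per mole.
20.902/88.729 = 0.2356 → 23.56%.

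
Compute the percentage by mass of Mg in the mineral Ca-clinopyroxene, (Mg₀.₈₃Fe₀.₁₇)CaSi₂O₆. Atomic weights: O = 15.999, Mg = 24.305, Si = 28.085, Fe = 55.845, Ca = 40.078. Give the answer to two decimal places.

9.09 weight percent

Molar mass of (Mg₀.₈₃Fe₀.₁₇)CaSi₂O₆: 0.83*24.305 + 0.17*55.845 + 1*40.078 + 2*28.085 + 6*15.999 = 221.909 g/mol.
Mass of Mg per formula unit: 0.83 × 24.305 = 20.173 g.
Weight fraction Mg = 20.173 / 221.909 = 0.0909.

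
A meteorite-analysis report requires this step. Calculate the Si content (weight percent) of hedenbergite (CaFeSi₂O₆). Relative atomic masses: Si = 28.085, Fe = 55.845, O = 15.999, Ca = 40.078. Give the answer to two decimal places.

Molar mass of CaFeSi₂O₆: 1×40.078 + 1×55.845 + 2×28.085 + 6×15.999 = 248.087 g/mol.
Mass of Si per formula unit: 2 × 28.085 = 56.170 g.
Weight fraction Si = 56.170 / 248.087 = 0.2264.

22.64 weight percent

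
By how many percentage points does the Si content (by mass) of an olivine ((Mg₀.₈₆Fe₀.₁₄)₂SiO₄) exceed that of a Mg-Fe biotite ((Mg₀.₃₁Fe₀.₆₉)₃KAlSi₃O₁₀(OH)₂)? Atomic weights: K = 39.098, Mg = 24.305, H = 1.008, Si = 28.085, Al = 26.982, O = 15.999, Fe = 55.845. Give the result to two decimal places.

First mineral: 28.085 g Si in 149.522 g formula = 18.78 wt% Si.
Second mineral: 84.255 g Si in 482.542 g formula = 17.46 wt% Si.
18.78% − 17.46% gives a difference of 1.32 percentage points.

1.32 percentage points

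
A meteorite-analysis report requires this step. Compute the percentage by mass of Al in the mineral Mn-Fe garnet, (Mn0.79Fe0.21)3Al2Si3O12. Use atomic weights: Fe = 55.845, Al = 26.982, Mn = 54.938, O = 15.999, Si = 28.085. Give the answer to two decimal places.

10.89 wt%

Formula mass = 2.37×54.938 + 0.63×55.845 + 2×26.982 + 3×28.085 + 12×15.999 = 495.592 g/mol, of which 53.964 g is Al.
So Al makes up 53.964/495.592 = 0.1089 of the mass, i.e. 10.89%.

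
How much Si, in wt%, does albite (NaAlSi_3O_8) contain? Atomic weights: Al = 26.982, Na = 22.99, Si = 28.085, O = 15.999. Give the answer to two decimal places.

32.13 wt%

Formula mass = 1·22.99 + 1·26.982 + 3·28.085 + 8·15.999 = 262.219 g/mol, of which 84.255 g is Si.
So Si makes up 84.255/262.219 = 0.3213 of the mass, i.e. 32.13%.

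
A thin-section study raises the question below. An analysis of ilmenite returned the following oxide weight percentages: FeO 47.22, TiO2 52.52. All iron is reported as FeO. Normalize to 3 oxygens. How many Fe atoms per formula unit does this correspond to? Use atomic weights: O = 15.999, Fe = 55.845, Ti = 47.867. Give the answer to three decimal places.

1.000 Fe apfu

47.22 wt% FeO ÷ 71.844 g/mol = 0.65726 mol, giving 0.65726 Fe and 0.65726 O.
52.52 wt% TiO2 ÷ 79.865 g/mol = 0.65761 mol, giving 0.65761 Ti and 1.31522 O.
Oxygen sums to 1.97248; scaling by 3/1.97248 = 1.52093 puts the formula on 3 O.
Fe: 0.65726 × 1.52093 = 1.000 atoms per formula unit.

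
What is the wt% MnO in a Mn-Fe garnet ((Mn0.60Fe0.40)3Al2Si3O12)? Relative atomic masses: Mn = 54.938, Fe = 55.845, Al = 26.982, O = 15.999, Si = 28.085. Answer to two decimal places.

25.74 wt%

Formula mass = 496.109 g/mol.
1.80 Mn → 1.8000 mol MnO per formula unit; M(MnO) = 70.937, so MnO mass = 127.687 g.
127.687/496.109 × 100 = 25.74 wt%.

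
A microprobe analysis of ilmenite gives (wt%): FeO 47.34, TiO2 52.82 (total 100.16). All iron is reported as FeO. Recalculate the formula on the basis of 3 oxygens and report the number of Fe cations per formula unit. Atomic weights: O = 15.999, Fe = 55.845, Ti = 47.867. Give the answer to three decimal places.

0.998 Fe apfu

FeO (M=71.844): mol = 0.65893; Fe = 0.65893, O = 0.65893.
TiO2 (M=79.865): mol = 0.66137; Ti = 0.66137, O = 1.32274.
ΣO = 1.98167; factor = 3/ΣO = 1.51387.
Fe apfu = 0.65893 × 1.51387 = 0.998.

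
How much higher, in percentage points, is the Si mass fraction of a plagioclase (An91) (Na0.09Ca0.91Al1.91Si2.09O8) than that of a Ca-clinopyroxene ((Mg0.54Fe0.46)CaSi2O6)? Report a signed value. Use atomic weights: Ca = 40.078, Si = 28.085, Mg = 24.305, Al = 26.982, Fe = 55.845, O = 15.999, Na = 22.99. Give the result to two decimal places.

-3.10 percentage points

Si in Na0.09Ca0.91Al1.91Si2.09O8: molar mass 276.765 g/mol; 2.09×28.085 = 58.698 g → 21.21 wt%.
Si in (Mg0.54Fe0.46)CaSi2O6: molar mass 231.055 g/mol; 2×28.085 = 56.170 g → 24.31 wt%.
Difference = 21.21 − 24.31 = -3.10 percentage points.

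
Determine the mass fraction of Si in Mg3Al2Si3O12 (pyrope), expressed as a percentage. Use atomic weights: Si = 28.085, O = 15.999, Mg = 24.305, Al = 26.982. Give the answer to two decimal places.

20.90 mass %

Formula mass = 3·24.305 + 2·26.982 + 3·28.085 + 12·15.999 = 403.122 g/mol, of which 84.255 g is Si.
So Si makes up 84.255/403.122 = 0.2090 of the mass, i.e. 20.90%.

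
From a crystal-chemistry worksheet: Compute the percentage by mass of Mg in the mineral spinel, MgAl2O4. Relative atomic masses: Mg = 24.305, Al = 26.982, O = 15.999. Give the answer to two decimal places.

17.08 wt%

Molar mass of MgAl2O4: 1×24.305 + 2×26.982 + 4×15.999 = 142.265 g/mol.
Mass of Mg per formula unit: 1 × 24.305 = 24.305 g.
Weight fraction Mg = 24.305 / 142.265 = 0.1708.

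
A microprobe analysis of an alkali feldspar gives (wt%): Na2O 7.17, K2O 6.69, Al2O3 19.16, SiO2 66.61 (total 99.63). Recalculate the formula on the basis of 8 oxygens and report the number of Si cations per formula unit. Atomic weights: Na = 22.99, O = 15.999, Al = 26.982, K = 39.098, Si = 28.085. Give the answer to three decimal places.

7.17 wt% Na2O ÷ 61.979 g/mol = 0.11568 mol, giving 0.23136 Na and 0.11568 O.
6.69 wt% K2O ÷ 94.195 g/mol = 0.07102 mol, giving 0.14204 K and 0.07102 O.
19.16 wt% Al2O3 ÷ 101.961 g/mol = 0.18791 mol, giving 0.37582 Al and 0.56373 O.
66.61 wt% SiO2 ÷ 60.083 g/mol = 1.10863 mol, giving 1.10863 Si and 2.21726 O.
Oxygen sums to 2.96769; scaling by 8/2.96769 = 2.69570 puts the formula on 8 O.
Si: 1.10863 × 2.69570 = 2.989 atoms per formula unit.

2.989 Si apfu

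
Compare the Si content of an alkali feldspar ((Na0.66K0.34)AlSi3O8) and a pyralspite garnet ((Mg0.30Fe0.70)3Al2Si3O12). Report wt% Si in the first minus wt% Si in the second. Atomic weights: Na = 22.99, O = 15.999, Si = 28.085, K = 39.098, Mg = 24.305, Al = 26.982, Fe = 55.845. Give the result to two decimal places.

13.52 percentage points

M((Na0.66K0.34)AlSi3O8) = 267.696 g/mol, so wt% Si = 84.255/267.696 × 100 = 31.47%.
M((Mg0.30Fe0.70)3Al2Si3O12) = 469.356 g/mol, so wt% Si = 84.255/469.356 × 100 = 17.95%.
31.47 − 17.95 = 13.52 pp.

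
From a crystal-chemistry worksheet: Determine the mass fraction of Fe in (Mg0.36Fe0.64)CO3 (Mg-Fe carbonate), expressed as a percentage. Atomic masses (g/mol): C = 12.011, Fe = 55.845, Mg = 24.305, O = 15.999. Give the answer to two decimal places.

34.20 mass %

M((Mg0.36Fe0.64)CO3) = 104.499 g/mol.
Fe contributes 0.64 × 55.845 = 35.741 g per mole.
35.741/104.499 = 0.3420 → 34.20%.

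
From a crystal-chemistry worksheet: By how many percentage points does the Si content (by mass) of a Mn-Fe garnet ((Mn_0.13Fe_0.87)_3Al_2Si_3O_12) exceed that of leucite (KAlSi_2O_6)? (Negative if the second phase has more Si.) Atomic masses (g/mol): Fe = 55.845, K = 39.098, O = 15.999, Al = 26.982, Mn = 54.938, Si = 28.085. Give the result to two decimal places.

-8.80 percentage points

M((Mn_0.13Fe_0.87)_3Al_2Si_3O_12) = 497.388 g/mol, so wt% Si = 84.255/497.388 × 100 = 16.94%.
M(KAlSi_2O_6) = 218.244 g/mol, so wt% Si = 56.170/218.244 × 100 = 25.74%.
16.94 − 25.74 = -8.80 pp.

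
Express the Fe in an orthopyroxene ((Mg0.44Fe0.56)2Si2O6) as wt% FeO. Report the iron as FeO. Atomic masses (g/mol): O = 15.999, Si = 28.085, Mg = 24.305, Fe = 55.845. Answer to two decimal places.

M((Mg0.44Fe0.56)2Si2O6) = 236.099 g/mol; M(FeO) = 71.844 g/mol.
Moles FeO per formula unit = 1.12 Fe ÷ 1 = 1.1200.
FeO fraction = (1.1200 × 71.844) / 236.099 = 80.465/236.099 = 0.3408.

34.08 wt%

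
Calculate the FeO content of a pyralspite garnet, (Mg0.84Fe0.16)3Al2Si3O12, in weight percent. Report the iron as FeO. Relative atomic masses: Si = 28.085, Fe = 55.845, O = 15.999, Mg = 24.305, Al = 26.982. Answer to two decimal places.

8.24 wt%

Molar mass of (Mg0.84Fe0.16)3Al2Si3O12 = 2.52*24.305 + 0.48*55.845 + 2*26.982 + 3*28.085 + 12*15.999 = 418.261 g/mol.
Each formula unit contains 0.48 Fe, equivalent to 0.48/1 = 0.4800 mol FeO.
M(FeO) = 1×55.845 + 1×15.999 = 71.844 g/mol.
Mass of FeO per formula unit = 0.4800 × 71.844 = 34.485 g.
FeO wt% = 34.485 / 418.261 × 100 = 8.24%.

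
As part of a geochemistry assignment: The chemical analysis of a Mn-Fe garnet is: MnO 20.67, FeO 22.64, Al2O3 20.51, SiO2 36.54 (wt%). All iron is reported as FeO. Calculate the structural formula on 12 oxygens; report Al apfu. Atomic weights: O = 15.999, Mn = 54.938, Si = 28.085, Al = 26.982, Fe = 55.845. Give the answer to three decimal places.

MnO (M=70.937): mol = 0.29139; Mn = 0.29139, O = 0.29139.
FeO (M=71.844): mol = 0.31513; Fe = 0.31513, O = 0.31513.
Al2O3 (M=101.961): mol = 0.20116; Al = 0.40232, O = 0.60348.
SiO2 (M=60.083): mol = 0.60816; Si = 0.60816, O = 1.21632.
ΣO = 2.42632; factor = 12/ΣO = 4.94576.
Al apfu = 0.40232 × 4.94576 = 1.990.

1.990 Al apfu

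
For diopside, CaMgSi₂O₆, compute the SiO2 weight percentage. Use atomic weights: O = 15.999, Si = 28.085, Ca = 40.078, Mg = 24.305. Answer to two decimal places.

55.49 wt%

Formula mass = 216.547 g/mol.
2 Si → 2.0000 mol SiO2 per formula unit; M(SiO2) = 60.083, so SiO2 mass = 120.166 g.
120.166/216.547 × 100 = 55.49 wt%.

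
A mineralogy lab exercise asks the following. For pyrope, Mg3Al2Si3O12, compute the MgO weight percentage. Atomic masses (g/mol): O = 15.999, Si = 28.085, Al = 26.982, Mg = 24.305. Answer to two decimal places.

29.99 wt%

Molar mass of Mg3Al2Si3O12 = 3*24.305 + 2*26.982 + 3*28.085 + 12*15.999 = 403.122 g/mol.
Each formula unit contains 3 Mg, equivalent to 3/1 = 3.0000 mol MgO.
M(MgO) = 1×24.305 + 1×15.999 = 40.304 g/mol.
Mass of MgO per formula unit = 3.0000 × 40.304 = 120.912 g.
MgO wt% = 120.912 / 403.122 × 100 = 29.99%.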